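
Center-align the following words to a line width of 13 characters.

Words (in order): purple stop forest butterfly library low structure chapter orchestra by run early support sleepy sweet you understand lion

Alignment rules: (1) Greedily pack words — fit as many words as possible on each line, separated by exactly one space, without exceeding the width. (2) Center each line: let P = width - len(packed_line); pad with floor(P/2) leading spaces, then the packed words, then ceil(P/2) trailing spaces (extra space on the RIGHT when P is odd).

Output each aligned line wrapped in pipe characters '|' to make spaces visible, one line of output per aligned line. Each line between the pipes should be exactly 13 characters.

Answer: | purple stop |
|   forest    |
|  butterfly  |
| library low |
|  structure  |
|   chapter   |
|orchestra by |
|  run early  |
|   support   |
|sleepy sweet |
|     you     |
| understand  |
|    lion     |

Derivation:
Line 1: ['purple', 'stop'] (min_width=11, slack=2)
Line 2: ['forest'] (min_width=6, slack=7)
Line 3: ['butterfly'] (min_width=9, slack=4)
Line 4: ['library', 'low'] (min_width=11, slack=2)
Line 5: ['structure'] (min_width=9, slack=4)
Line 6: ['chapter'] (min_width=7, slack=6)
Line 7: ['orchestra', 'by'] (min_width=12, slack=1)
Line 8: ['run', 'early'] (min_width=9, slack=4)
Line 9: ['support'] (min_width=7, slack=6)
Line 10: ['sleepy', 'sweet'] (min_width=12, slack=1)
Line 11: ['you'] (min_width=3, slack=10)
Line 12: ['understand'] (min_width=10, slack=3)
Line 13: ['lion'] (min_width=4, slack=9)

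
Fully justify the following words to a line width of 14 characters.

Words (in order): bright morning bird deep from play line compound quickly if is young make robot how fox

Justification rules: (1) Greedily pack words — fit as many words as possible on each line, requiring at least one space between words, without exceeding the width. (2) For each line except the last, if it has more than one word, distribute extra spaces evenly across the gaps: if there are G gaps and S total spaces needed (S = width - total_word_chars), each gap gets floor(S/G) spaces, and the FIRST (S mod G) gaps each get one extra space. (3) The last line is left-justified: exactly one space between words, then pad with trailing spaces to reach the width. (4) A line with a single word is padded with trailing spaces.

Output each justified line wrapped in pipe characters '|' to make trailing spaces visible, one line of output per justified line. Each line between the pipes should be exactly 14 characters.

Answer: |bright morning|
|bird deep from|
|play      line|
|compound      |
|quickly  if is|
|young     make|
|robot how fox |

Derivation:
Line 1: ['bright', 'morning'] (min_width=14, slack=0)
Line 2: ['bird', 'deep', 'from'] (min_width=14, slack=0)
Line 3: ['play', 'line'] (min_width=9, slack=5)
Line 4: ['compound'] (min_width=8, slack=6)
Line 5: ['quickly', 'if', 'is'] (min_width=13, slack=1)
Line 6: ['young', 'make'] (min_width=10, slack=4)
Line 7: ['robot', 'how', 'fox'] (min_width=13, slack=1)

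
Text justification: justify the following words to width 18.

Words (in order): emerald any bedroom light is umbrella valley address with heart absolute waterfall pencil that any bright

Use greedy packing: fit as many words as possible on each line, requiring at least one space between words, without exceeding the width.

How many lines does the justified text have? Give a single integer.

Answer: 7

Derivation:
Line 1: ['emerald', 'any'] (min_width=11, slack=7)
Line 2: ['bedroom', 'light', 'is'] (min_width=16, slack=2)
Line 3: ['umbrella', 'valley'] (min_width=15, slack=3)
Line 4: ['address', 'with', 'heart'] (min_width=18, slack=0)
Line 5: ['absolute', 'waterfall'] (min_width=18, slack=0)
Line 6: ['pencil', 'that', 'any'] (min_width=15, slack=3)
Line 7: ['bright'] (min_width=6, slack=12)
Total lines: 7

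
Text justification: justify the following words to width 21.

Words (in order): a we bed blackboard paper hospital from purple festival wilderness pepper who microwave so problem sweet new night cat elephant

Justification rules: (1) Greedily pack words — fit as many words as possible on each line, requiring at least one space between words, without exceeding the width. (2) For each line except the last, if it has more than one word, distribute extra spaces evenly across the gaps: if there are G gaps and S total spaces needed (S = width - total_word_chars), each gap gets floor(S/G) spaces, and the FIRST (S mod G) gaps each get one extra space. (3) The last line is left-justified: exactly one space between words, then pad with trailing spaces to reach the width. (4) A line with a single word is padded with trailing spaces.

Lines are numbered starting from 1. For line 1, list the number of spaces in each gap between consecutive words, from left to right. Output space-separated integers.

Line 1: ['a', 'we', 'bed', 'blackboard'] (min_width=19, slack=2)
Line 2: ['paper', 'hospital', 'from'] (min_width=19, slack=2)
Line 3: ['purple', 'festival'] (min_width=15, slack=6)
Line 4: ['wilderness', 'pepper', 'who'] (min_width=21, slack=0)
Line 5: ['microwave', 'so', 'problem'] (min_width=20, slack=1)
Line 6: ['sweet', 'new', 'night', 'cat'] (min_width=19, slack=2)
Line 7: ['elephant'] (min_width=8, slack=13)

Answer: 2 2 1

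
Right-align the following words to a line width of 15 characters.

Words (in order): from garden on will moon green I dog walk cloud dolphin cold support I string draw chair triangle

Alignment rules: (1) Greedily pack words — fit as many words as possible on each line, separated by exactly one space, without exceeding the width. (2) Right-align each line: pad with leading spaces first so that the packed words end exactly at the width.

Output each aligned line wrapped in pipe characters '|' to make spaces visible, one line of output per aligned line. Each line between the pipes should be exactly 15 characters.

Line 1: ['from', 'garden', 'on'] (min_width=14, slack=1)
Line 2: ['will', 'moon', 'green'] (min_width=15, slack=0)
Line 3: ['I', 'dog', 'walk'] (min_width=10, slack=5)
Line 4: ['cloud', 'dolphin'] (min_width=13, slack=2)
Line 5: ['cold', 'support', 'I'] (min_width=14, slack=1)
Line 6: ['string', 'draw'] (min_width=11, slack=4)
Line 7: ['chair', 'triangle'] (min_width=14, slack=1)

Answer: | from garden on|
|will moon green|
|     I dog walk|
|  cloud dolphin|
| cold support I|
|    string draw|
| chair triangle|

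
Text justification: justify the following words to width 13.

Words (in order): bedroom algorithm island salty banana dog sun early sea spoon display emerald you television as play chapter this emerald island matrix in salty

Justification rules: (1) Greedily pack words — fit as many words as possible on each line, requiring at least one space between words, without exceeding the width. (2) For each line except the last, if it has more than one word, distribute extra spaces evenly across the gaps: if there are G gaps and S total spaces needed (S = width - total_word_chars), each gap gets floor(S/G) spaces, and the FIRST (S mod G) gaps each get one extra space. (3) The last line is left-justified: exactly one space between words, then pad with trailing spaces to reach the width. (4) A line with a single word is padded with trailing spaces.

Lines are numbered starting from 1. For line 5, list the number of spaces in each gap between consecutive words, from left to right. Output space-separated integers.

Answer: 1 1

Derivation:
Line 1: ['bedroom'] (min_width=7, slack=6)
Line 2: ['algorithm'] (min_width=9, slack=4)
Line 3: ['island', 'salty'] (min_width=12, slack=1)
Line 4: ['banana', 'dog'] (min_width=10, slack=3)
Line 5: ['sun', 'early', 'sea'] (min_width=13, slack=0)
Line 6: ['spoon', 'display'] (min_width=13, slack=0)
Line 7: ['emerald', 'you'] (min_width=11, slack=2)
Line 8: ['television', 'as'] (min_width=13, slack=0)
Line 9: ['play', 'chapter'] (min_width=12, slack=1)
Line 10: ['this', 'emerald'] (min_width=12, slack=1)
Line 11: ['island', 'matrix'] (min_width=13, slack=0)
Line 12: ['in', 'salty'] (min_width=8, slack=5)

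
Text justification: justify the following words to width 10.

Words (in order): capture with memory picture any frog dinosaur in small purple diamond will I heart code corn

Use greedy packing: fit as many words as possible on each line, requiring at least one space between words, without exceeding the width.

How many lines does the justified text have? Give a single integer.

Line 1: ['capture'] (min_width=7, slack=3)
Line 2: ['with'] (min_width=4, slack=6)
Line 3: ['memory'] (min_width=6, slack=4)
Line 4: ['picture'] (min_width=7, slack=3)
Line 5: ['any', 'frog'] (min_width=8, slack=2)
Line 6: ['dinosaur'] (min_width=8, slack=2)
Line 7: ['in', 'small'] (min_width=8, slack=2)
Line 8: ['purple'] (min_width=6, slack=4)
Line 9: ['diamond'] (min_width=7, slack=3)
Line 10: ['will', 'I'] (min_width=6, slack=4)
Line 11: ['heart', 'code'] (min_width=10, slack=0)
Line 12: ['corn'] (min_width=4, slack=6)
Total lines: 12

Answer: 12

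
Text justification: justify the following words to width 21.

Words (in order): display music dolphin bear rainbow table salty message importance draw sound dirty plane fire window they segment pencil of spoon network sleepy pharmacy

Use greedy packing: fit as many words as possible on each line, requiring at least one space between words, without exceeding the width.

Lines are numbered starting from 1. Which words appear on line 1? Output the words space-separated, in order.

Answer: display music dolphin

Derivation:
Line 1: ['display', 'music', 'dolphin'] (min_width=21, slack=0)
Line 2: ['bear', 'rainbow', 'table'] (min_width=18, slack=3)
Line 3: ['salty', 'message'] (min_width=13, slack=8)
Line 4: ['importance', 'draw', 'sound'] (min_width=21, slack=0)
Line 5: ['dirty', 'plane', 'fire'] (min_width=16, slack=5)
Line 6: ['window', 'they', 'segment'] (min_width=19, slack=2)
Line 7: ['pencil', 'of', 'spoon'] (min_width=15, slack=6)
Line 8: ['network', 'sleepy'] (min_width=14, slack=7)
Line 9: ['pharmacy'] (min_width=8, slack=13)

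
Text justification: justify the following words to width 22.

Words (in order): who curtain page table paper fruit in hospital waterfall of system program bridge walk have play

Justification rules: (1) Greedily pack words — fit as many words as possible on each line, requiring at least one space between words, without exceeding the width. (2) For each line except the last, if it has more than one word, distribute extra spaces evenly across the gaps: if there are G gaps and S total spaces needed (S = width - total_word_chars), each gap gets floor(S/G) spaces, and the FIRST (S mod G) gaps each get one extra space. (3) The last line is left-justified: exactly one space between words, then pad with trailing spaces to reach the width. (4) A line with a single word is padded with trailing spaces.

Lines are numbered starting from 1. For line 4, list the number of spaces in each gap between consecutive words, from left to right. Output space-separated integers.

Line 1: ['who', 'curtain', 'page', 'table'] (min_width=22, slack=0)
Line 2: ['paper', 'fruit', 'in'] (min_width=14, slack=8)
Line 3: ['hospital', 'waterfall', 'of'] (min_width=21, slack=1)
Line 4: ['system', 'program', 'bridge'] (min_width=21, slack=1)
Line 5: ['walk', 'have', 'play'] (min_width=14, slack=8)

Answer: 2 1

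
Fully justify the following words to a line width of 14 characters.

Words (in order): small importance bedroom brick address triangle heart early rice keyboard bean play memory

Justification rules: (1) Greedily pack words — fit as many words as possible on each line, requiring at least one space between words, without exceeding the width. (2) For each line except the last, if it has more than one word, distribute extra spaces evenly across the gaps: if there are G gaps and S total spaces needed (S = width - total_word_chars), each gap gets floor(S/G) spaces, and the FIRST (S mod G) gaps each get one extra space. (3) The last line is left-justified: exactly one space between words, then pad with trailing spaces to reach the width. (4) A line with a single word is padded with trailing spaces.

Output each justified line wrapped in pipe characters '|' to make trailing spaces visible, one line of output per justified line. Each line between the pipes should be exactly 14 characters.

Line 1: ['small'] (min_width=5, slack=9)
Line 2: ['importance'] (min_width=10, slack=4)
Line 3: ['bedroom', 'brick'] (min_width=13, slack=1)
Line 4: ['address'] (min_width=7, slack=7)
Line 5: ['triangle', 'heart'] (min_width=14, slack=0)
Line 6: ['early', 'rice'] (min_width=10, slack=4)
Line 7: ['keyboard', 'bean'] (min_width=13, slack=1)
Line 8: ['play', 'memory'] (min_width=11, slack=3)

Answer: |small         |
|importance    |
|bedroom  brick|
|address       |
|triangle heart|
|early     rice|
|keyboard  bean|
|play memory   |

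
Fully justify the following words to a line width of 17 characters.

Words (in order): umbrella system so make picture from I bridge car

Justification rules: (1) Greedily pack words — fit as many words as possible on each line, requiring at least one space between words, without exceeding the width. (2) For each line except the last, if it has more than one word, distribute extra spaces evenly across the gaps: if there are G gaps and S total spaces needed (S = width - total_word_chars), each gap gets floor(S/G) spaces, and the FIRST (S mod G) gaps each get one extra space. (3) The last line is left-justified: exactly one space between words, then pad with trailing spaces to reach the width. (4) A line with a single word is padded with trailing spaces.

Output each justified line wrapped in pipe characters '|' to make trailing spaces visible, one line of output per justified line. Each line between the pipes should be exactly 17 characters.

Line 1: ['umbrella', 'system'] (min_width=15, slack=2)
Line 2: ['so', 'make', 'picture'] (min_width=15, slack=2)
Line 3: ['from', 'I', 'bridge', 'car'] (min_width=17, slack=0)

Answer: |umbrella   system|
|so  make  picture|
|from I bridge car|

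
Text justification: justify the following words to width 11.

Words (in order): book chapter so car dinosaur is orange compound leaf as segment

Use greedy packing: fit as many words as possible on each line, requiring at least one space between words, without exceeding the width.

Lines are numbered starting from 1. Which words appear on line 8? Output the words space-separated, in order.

Line 1: ['book'] (min_width=4, slack=7)
Line 2: ['chapter', 'so'] (min_width=10, slack=1)
Line 3: ['car'] (min_width=3, slack=8)
Line 4: ['dinosaur', 'is'] (min_width=11, slack=0)
Line 5: ['orange'] (min_width=6, slack=5)
Line 6: ['compound'] (min_width=8, slack=3)
Line 7: ['leaf', 'as'] (min_width=7, slack=4)
Line 8: ['segment'] (min_width=7, slack=4)

Answer: segment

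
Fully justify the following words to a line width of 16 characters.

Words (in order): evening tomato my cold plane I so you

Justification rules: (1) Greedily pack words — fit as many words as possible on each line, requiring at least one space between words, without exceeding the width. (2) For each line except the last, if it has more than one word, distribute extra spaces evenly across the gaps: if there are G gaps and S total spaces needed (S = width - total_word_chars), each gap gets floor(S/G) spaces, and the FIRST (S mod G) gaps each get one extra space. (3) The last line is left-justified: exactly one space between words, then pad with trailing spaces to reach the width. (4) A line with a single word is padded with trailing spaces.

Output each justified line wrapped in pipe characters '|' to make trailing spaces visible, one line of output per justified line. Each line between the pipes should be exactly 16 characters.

Line 1: ['evening', 'tomato'] (min_width=14, slack=2)
Line 2: ['my', 'cold', 'plane', 'I'] (min_width=15, slack=1)
Line 3: ['so', 'you'] (min_width=6, slack=10)

Answer: |evening   tomato|
|my  cold plane I|
|so you          |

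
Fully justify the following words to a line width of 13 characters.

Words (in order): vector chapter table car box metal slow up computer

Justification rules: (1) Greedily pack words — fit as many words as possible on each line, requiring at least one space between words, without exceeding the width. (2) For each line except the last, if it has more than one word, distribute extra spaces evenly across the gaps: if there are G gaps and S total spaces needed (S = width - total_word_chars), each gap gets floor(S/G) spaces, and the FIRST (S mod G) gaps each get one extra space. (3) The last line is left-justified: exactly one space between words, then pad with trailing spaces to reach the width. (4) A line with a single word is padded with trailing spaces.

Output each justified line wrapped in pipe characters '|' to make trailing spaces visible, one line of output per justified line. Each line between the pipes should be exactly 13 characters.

Answer: |vector       |
|chapter table|
|car box metal|
|slow       up|
|computer     |

Derivation:
Line 1: ['vector'] (min_width=6, slack=7)
Line 2: ['chapter', 'table'] (min_width=13, slack=0)
Line 3: ['car', 'box', 'metal'] (min_width=13, slack=0)
Line 4: ['slow', 'up'] (min_width=7, slack=6)
Line 5: ['computer'] (min_width=8, slack=5)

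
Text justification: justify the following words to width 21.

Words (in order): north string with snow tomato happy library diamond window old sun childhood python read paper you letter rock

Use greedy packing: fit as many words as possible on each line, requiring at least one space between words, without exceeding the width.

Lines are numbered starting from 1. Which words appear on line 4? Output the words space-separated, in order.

Answer: window old sun

Derivation:
Line 1: ['north', 'string', 'with'] (min_width=17, slack=4)
Line 2: ['snow', 'tomato', 'happy'] (min_width=17, slack=4)
Line 3: ['library', 'diamond'] (min_width=15, slack=6)
Line 4: ['window', 'old', 'sun'] (min_width=14, slack=7)
Line 5: ['childhood', 'python', 'read'] (min_width=21, slack=0)
Line 6: ['paper', 'you', 'letter', 'rock'] (min_width=21, slack=0)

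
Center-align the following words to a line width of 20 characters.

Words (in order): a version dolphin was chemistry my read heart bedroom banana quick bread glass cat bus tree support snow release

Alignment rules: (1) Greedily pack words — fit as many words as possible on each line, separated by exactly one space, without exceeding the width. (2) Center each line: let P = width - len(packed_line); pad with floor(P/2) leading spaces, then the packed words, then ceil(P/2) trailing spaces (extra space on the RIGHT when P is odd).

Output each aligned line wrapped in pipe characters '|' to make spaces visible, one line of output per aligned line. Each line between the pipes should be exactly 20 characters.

Line 1: ['a', 'version', 'dolphin'] (min_width=17, slack=3)
Line 2: ['was', 'chemistry', 'my'] (min_width=16, slack=4)
Line 3: ['read', 'heart', 'bedroom'] (min_width=18, slack=2)
Line 4: ['banana', 'quick', 'bread'] (min_width=18, slack=2)
Line 5: ['glass', 'cat', 'bus', 'tree'] (min_width=18, slack=2)
Line 6: ['support', 'snow', 'release'] (min_width=20, slack=0)

Answer: | a version dolphin  |
|  was chemistry my  |
| read heart bedroom |
| banana quick bread |
| glass cat bus tree |
|support snow release|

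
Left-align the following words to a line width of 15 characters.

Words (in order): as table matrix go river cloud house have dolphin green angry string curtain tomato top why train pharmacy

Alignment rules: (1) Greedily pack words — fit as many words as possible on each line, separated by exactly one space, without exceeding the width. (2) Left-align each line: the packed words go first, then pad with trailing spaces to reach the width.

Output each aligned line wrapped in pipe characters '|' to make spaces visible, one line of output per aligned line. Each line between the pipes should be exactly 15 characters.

Answer: |as table matrix|
|go river cloud |
|house have     |
|dolphin green  |
|angry string   |
|curtain tomato |
|top why train  |
|pharmacy       |

Derivation:
Line 1: ['as', 'table', 'matrix'] (min_width=15, slack=0)
Line 2: ['go', 'river', 'cloud'] (min_width=14, slack=1)
Line 3: ['house', 'have'] (min_width=10, slack=5)
Line 4: ['dolphin', 'green'] (min_width=13, slack=2)
Line 5: ['angry', 'string'] (min_width=12, slack=3)
Line 6: ['curtain', 'tomato'] (min_width=14, slack=1)
Line 7: ['top', 'why', 'train'] (min_width=13, slack=2)
Line 8: ['pharmacy'] (min_width=8, slack=7)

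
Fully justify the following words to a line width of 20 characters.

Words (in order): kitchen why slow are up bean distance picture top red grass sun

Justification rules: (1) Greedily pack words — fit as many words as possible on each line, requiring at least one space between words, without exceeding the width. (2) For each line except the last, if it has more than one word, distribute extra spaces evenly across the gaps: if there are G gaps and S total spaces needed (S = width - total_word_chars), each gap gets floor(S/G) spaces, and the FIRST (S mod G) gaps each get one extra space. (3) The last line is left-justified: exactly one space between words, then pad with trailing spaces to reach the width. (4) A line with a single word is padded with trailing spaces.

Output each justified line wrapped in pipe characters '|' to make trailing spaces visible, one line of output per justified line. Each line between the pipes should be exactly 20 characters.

Line 1: ['kitchen', 'why', 'slow', 'are'] (min_width=20, slack=0)
Line 2: ['up', 'bean', 'distance'] (min_width=16, slack=4)
Line 3: ['picture', 'top', 'red'] (min_width=15, slack=5)
Line 4: ['grass', 'sun'] (min_width=9, slack=11)

Answer: |kitchen why slow are|
|up   bean   distance|
|picture    top   red|
|grass sun           |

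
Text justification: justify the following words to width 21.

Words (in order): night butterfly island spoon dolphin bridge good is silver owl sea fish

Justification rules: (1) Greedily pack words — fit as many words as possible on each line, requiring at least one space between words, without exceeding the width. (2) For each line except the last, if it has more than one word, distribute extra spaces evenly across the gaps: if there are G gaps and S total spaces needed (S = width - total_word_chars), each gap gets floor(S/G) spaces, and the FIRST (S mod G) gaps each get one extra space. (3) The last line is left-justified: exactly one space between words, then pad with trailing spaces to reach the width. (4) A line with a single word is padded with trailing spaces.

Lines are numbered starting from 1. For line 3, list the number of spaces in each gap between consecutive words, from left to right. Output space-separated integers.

Answer: 1 1 1

Derivation:
Line 1: ['night', 'butterfly'] (min_width=15, slack=6)
Line 2: ['island', 'spoon', 'dolphin'] (min_width=20, slack=1)
Line 3: ['bridge', 'good', 'is', 'silver'] (min_width=21, slack=0)
Line 4: ['owl', 'sea', 'fish'] (min_width=12, slack=9)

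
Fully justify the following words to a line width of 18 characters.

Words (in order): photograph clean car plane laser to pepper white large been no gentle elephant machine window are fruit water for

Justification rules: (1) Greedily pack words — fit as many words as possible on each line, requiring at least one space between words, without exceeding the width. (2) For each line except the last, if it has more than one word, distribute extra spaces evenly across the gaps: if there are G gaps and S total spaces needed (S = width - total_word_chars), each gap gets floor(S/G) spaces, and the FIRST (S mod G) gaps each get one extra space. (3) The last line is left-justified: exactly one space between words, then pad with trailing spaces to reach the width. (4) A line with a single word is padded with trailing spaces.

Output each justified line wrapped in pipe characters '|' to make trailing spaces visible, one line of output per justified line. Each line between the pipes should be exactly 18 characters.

Answer: |photograph   clean|
|car plane laser to|
|pepper white large|
|been   no   gentle|
|elephant   machine|
|window  are  fruit|
|water for         |

Derivation:
Line 1: ['photograph', 'clean'] (min_width=16, slack=2)
Line 2: ['car', 'plane', 'laser', 'to'] (min_width=18, slack=0)
Line 3: ['pepper', 'white', 'large'] (min_width=18, slack=0)
Line 4: ['been', 'no', 'gentle'] (min_width=14, slack=4)
Line 5: ['elephant', 'machine'] (min_width=16, slack=2)
Line 6: ['window', 'are', 'fruit'] (min_width=16, slack=2)
Line 7: ['water', 'for'] (min_width=9, slack=9)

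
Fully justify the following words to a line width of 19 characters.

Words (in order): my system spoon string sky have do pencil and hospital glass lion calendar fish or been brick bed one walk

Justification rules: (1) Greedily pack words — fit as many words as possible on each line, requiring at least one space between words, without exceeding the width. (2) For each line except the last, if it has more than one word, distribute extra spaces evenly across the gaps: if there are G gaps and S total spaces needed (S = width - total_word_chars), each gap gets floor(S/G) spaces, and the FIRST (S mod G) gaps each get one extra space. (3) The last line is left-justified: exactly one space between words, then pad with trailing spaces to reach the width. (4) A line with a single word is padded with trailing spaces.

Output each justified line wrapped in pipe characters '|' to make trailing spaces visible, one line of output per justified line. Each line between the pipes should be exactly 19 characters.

Line 1: ['my', 'system', 'spoon'] (min_width=15, slack=4)
Line 2: ['string', 'sky', 'have', 'do'] (min_width=18, slack=1)
Line 3: ['pencil', 'and', 'hospital'] (min_width=19, slack=0)
Line 4: ['glass', 'lion', 'calendar'] (min_width=19, slack=0)
Line 5: ['fish', 'or', 'been', 'brick'] (min_width=18, slack=1)
Line 6: ['bed', 'one', 'walk'] (min_width=12, slack=7)

Answer: |my   system   spoon|
|string  sky have do|
|pencil and hospital|
|glass lion calendar|
|fish  or been brick|
|bed one walk       |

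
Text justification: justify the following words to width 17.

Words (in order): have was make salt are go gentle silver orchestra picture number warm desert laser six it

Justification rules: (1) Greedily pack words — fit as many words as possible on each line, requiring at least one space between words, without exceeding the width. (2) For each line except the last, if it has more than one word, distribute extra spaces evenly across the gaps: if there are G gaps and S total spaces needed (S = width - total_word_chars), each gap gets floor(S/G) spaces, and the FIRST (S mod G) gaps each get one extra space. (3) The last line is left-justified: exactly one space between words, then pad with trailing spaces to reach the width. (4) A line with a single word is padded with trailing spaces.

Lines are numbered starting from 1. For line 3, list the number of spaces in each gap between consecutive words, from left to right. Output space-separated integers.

Line 1: ['have', 'was', 'make'] (min_width=13, slack=4)
Line 2: ['salt', 'are', 'go'] (min_width=11, slack=6)
Line 3: ['gentle', 'silver'] (min_width=13, slack=4)
Line 4: ['orchestra', 'picture'] (min_width=17, slack=0)
Line 5: ['number', 'warm'] (min_width=11, slack=6)
Line 6: ['desert', 'laser', 'six'] (min_width=16, slack=1)
Line 7: ['it'] (min_width=2, slack=15)

Answer: 5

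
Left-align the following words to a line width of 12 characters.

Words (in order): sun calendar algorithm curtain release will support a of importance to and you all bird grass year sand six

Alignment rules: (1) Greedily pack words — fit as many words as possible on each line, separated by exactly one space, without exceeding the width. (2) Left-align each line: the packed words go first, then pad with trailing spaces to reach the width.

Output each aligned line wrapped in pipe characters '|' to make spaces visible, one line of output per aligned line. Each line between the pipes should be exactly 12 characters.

Answer: |sun calendar|
|algorithm   |
|curtain     |
|release will|
|support a of|
|importance  |
|to and you  |
|all bird    |
|grass year  |
|sand six    |

Derivation:
Line 1: ['sun', 'calendar'] (min_width=12, slack=0)
Line 2: ['algorithm'] (min_width=9, slack=3)
Line 3: ['curtain'] (min_width=7, slack=5)
Line 4: ['release', 'will'] (min_width=12, slack=0)
Line 5: ['support', 'a', 'of'] (min_width=12, slack=0)
Line 6: ['importance'] (min_width=10, slack=2)
Line 7: ['to', 'and', 'you'] (min_width=10, slack=2)
Line 8: ['all', 'bird'] (min_width=8, slack=4)
Line 9: ['grass', 'year'] (min_width=10, slack=2)
Line 10: ['sand', 'six'] (min_width=8, slack=4)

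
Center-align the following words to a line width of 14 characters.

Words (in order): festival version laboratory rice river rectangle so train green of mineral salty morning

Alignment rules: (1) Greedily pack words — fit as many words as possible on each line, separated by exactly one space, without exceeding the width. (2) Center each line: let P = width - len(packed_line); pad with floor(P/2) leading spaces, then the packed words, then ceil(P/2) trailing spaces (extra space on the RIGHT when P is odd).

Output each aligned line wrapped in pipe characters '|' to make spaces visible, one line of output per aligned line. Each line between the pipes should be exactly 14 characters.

Line 1: ['festival'] (min_width=8, slack=6)
Line 2: ['version'] (min_width=7, slack=7)
Line 3: ['laboratory'] (min_width=10, slack=4)
Line 4: ['rice', 'river'] (min_width=10, slack=4)
Line 5: ['rectangle', 'so'] (min_width=12, slack=2)
Line 6: ['train', 'green', 'of'] (min_width=14, slack=0)
Line 7: ['mineral', 'salty'] (min_width=13, slack=1)
Line 8: ['morning'] (min_width=7, slack=7)

Answer: |   festival   |
|   version    |
|  laboratory  |
|  rice river  |
| rectangle so |
|train green of|
|mineral salty |
|   morning    |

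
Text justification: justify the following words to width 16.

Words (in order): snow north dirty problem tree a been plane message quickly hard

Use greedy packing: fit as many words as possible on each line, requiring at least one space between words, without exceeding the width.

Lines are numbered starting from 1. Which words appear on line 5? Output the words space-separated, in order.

Line 1: ['snow', 'north', 'dirty'] (min_width=16, slack=0)
Line 2: ['problem', 'tree', 'a'] (min_width=14, slack=2)
Line 3: ['been', 'plane'] (min_width=10, slack=6)
Line 4: ['message', 'quickly'] (min_width=15, slack=1)
Line 5: ['hard'] (min_width=4, slack=12)

Answer: hard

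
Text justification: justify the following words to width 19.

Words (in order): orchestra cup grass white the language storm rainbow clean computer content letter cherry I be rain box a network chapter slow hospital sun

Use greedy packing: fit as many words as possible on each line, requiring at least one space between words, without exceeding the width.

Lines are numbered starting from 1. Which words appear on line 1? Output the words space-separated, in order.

Answer: orchestra cup grass

Derivation:
Line 1: ['orchestra', 'cup', 'grass'] (min_width=19, slack=0)
Line 2: ['white', 'the', 'language'] (min_width=18, slack=1)
Line 3: ['storm', 'rainbow', 'clean'] (min_width=19, slack=0)
Line 4: ['computer', 'content'] (min_width=16, slack=3)
Line 5: ['letter', 'cherry', 'I', 'be'] (min_width=18, slack=1)
Line 6: ['rain', 'box', 'a', 'network'] (min_width=18, slack=1)
Line 7: ['chapter', 'slow'] (min_width=12, slack=7)
Line 8: ['hospital', 'sun'] (min_width=12, slack=7)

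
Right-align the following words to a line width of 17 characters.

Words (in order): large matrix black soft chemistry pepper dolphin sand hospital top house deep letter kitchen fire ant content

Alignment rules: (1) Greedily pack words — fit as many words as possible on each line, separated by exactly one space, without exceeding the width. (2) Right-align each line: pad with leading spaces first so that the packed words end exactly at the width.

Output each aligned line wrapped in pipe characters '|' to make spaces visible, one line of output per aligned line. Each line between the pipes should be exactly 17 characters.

Answer: |     large matrix|
|       black soft|
| chemistry pepper|
|     dolphin sand|
|     hospital top|
|house deep letter|
| kitchen fire ant|
|          content|

Derivation:
Line 1: ['large', 'matrix'] (min_width=12, slack=5)
Line 2: ['black', 'soft'] (min_width=10, slack=7)
Line 3: ['chemistry', 'pepper'] (min_width=16, slack=1)
Line 4: ['dolphin', 'sand'] (min_width=12, slack=5)
Line 5: ['hospital', 'top'] (min_width=12, slack=5)
Line 6: ['house', 'deep', 'letter'] (min_width=17, slack=0)
Line 7: ['kitchen', 'fire', 'ant'] (min_width=16, slack=1)
Line 8: ['content'] (min_width=7, slack=10)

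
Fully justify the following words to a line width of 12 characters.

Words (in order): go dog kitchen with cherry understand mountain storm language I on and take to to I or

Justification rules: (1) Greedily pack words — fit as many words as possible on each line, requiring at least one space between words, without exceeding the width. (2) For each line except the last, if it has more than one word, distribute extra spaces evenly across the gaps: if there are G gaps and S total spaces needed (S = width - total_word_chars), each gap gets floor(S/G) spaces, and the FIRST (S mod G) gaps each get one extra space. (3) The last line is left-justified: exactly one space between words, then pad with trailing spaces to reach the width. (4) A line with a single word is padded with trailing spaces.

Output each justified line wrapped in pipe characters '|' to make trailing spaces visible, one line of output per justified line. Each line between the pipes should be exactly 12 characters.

Answer: |go       dog|
|kitchen with|
|cherry      |
|understand  |
|mountain    |
|storm       |
|language   I|
|on  and take|
|to to I or  |

Derivation:
Line 1: ['go', 'dog'] (min_width=6, slack=6)
Line 2: ['kitchen', 'with'] (min_width=12, slack=0)
Line 3: ['cherry'] (min_width=6, slack=6)
Line 4: ['understand'] (min_width=10, slack=2)
Line 5: ['mountain'] (min_width=8, slack=4)
Line 6: ['storm'] (min_width=5, slack=7)
Line 7: ['language', 'I'] (min_width=10, slack=2)
Line 8: ['on', 'and', 'take'] (min_width=11, slack=1)
Line 9: ['to', 'to', 'I', 'or'] (min_width=10, slack=2)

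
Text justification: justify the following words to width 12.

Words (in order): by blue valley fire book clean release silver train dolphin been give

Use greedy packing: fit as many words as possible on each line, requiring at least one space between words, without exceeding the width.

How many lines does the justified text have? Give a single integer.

Line 1: ['by', 'blue'] (min_width=7, slack=5)
Line 2: ['valley', 'fire'] (min_width=11, slack=1)
Line 3: ['book', 'clean'] (min_width=10, slack=2)
Line 4: ['release'] (min_width=7, slack=5)
Line 5: ['silver', 'train'] (min_width=12, slack=0)
Line 6: ['dolphin', 'been'] (min_width=12, slack=0)
Line 7: ['give'] (min_width=4, slack=8)
Total lines: 7

Answer: 7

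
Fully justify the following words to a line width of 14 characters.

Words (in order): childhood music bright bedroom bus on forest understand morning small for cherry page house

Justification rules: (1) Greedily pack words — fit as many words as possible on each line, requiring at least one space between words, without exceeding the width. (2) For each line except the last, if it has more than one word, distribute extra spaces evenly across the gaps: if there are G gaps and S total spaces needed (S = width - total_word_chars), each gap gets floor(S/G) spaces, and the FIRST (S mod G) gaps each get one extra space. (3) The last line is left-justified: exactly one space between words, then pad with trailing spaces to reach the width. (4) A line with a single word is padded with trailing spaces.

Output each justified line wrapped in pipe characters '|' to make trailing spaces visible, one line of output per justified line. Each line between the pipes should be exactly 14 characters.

Answer: |childhood     |
|music   bright|
|bedroom bus on|
|forest        |
|understand    |
|morning  small|
|for     cherry|
|page house    |

Derivation:
Line 1: ['childhood'] (min_width=9, slack=5)
Line 2: ['music', 'bright'] (min_width=12, slack=2)
Line 3: ['bedroom', 'bus', 'on'] (min_width=14, slack=0)
Line 4: ['forest'] (min_width=6, slack=8)
Line 5: ['understand'] (min_width=10, slack=4)
Line 6: ['morning', 'small'] (min_width=13, slack=1)
Line 7: ['for', 'cherry'] (min_width=10, slack=4)
Line 8: ['page', 'house'] (min_width=10, slack=4)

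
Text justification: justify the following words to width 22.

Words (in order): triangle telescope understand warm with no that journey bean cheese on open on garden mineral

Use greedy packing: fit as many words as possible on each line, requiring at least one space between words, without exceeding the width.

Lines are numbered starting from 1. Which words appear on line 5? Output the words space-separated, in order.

Answer: garden mineral

Derivation:
Line 1: ['triangle', 'telescope'] (min_width=18, slack=4)
Line 2: ['understand', 'warm', 'with'] (min_width=20, slack=2)
Line 3: ['no', 'that', 'journey', 'bean'] (min_width=20, slack=2)
Line 4: ['cheese', 'on', 'open', 'on'] (min_width=17, slack=5)
Line 5: ['garden', 'mineral'] (min_width=14, slack=8)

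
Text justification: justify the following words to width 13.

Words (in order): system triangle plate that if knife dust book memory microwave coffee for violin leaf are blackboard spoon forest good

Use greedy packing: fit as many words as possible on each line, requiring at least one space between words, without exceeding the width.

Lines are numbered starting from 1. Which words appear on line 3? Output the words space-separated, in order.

Answer: plate that if

Derivation:
Line 1: ['system'] (min_width=6, slack=7)
Line 2: ['triangle'] (min_width=8, slack=5)
Line 3: ['plate', 'that', 'if'] (min_width=13, slack=0)
Line 4: ['knife', 'dust'] (min_width=10, slack=3)
Line 5: ['book', 'memory'] (min_width=11, slack=2)
Line 6: ['microwave'] (min_width=9, slack=4)
Line 7: ['coffee', 'for'] (min_width=10, slack=3)
Line 8: ['violin', 'leaf'] (min_width=11, slack=2)
Line 9: ['are'] (min_width=3, slack=10)
Line 10: ['blackboard'] (min_width=10, slack=3)
Line 11: ['spoon', 'forest'] (min_width=12, slack=1)
Line 12: ['good'] (min_width=4, slack=9)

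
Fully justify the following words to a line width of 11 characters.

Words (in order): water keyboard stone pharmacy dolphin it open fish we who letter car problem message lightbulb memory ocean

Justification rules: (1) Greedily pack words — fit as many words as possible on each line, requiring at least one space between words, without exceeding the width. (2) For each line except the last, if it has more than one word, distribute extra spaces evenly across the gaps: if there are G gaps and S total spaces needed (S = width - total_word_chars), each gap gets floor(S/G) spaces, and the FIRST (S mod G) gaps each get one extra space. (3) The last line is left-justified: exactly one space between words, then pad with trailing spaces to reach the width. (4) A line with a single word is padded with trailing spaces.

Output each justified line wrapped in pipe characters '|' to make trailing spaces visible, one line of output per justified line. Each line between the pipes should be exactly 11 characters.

Answer: |water      |
|keyboard   |
|stone      |
|pharmacy   |
|dolphin  it|
|open   fish|
|we      who|
|letter  car|
|problem    |
|message    |
|lightbulb  |
|memory     |
|ocean      |

Derivation:
Line 1: ['water'] (min_width=5, slack=6)
Line 2: ['keyboard'] (min_width=8, slack=3)
Line 3: ['stone'] (min_width=5, slack=6)
Line 4: ['pharmacy'] (min_width=8, slack=3)
Line 5: ['dolphin', 'it'] (min_width=10, slack=1)
Line 6: ['open', 'fish'] (min_width=9, slack=2)
Line 7: ['we', 'who'] (min_width=6, slack=5)
Line 8: ['letter', 'car'] (min_width=10, slack=1)
Line 9: ['problem'] (min_width=7, slack=4)
Line 10: ['message'] (min_width=7, slack=4)
Line 11: ['lightbulb'] (min_width=9, slack=2)
Line 12: ['memory'] (min_width=6, slack=5)
Line 13: ['ocean'] (min_width=5, slack=6)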